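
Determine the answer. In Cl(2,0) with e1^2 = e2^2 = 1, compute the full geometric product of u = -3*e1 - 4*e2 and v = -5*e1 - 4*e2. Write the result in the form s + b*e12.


Expand: (-3*e1 - 4*e2)(-5*e1 - 4*e2)
= (-3)*(-5)*e1e1 + (-3)*(-4)*e1e2 + (-4)*(-5)*e2e1 + (-4)*(-4)*e2e2
Using e1^2 = e2^2 = 1, e2e1 = -e1e2:
Scalar part s = (-3)*(-5) + (-4)*(-4) = 15 + 16 = 31
Bivector part b = (-3)*(-4) - (-4)*(-5) = 12 - 20 = -8
uv = 31 - 8*e12


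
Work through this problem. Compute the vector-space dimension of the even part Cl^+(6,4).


Even subalgebra dimension = 2^(n-1)
n = 6 + 4 = 10
2^(10 - 1) = 2^9 = 512
Verification: sum of C(10,k) for even k = 1 + 45 + 210 + 210 + 45 + 1 = 512
Result = 512


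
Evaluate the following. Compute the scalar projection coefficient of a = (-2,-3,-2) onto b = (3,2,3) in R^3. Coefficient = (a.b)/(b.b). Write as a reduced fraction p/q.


Projection coefficient = (a . b) / (b . b)
a . b = (-2)*3 + (-3)*2 + (-2)*3
= -6 + (-6) + (-6) = -18
b . b = 3^2 + 2^2 + 3^2
= 9 + 4 + 9 = 22
Coefficient = -18/22
In lowest terms: -9/11


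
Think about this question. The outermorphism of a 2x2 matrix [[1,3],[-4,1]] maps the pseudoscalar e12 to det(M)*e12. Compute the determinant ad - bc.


The outermorphism of a linear map f sends e1^e2 to f(e1)^f(e2).
f(e1) = 1*e1 - 4*e2
f(e2) = 3*e1 + 1*e2
f(e1) ^ f(e2) = (1*e1 - 4*e2) ^ (3*e1 + 1*e2)
= 1*1*e12 + (-4)*3*e21
= (1 - (-12))*e12
= 13*e12
Coefficient = 13


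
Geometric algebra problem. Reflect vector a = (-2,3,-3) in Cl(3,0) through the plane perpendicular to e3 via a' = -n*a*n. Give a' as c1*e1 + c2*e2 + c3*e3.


Reflection formula: a' = -n*a*n, with n = e3 (unit vector, n^2 = 1).
For reflection through hyperplane perp to e3:
The component along e3 flips sign, others stay.
a = (-2, 3, -3)
a' = (-2, 3, 3)
a' = -2*e1 + 3*e2 + 3*e3


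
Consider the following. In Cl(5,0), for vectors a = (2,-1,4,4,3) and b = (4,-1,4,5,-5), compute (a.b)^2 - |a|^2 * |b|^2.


a . b = 2*4 + (-1)*(-1) + 4*4 + 4*5 + 3*(-5)
= 8 + 1 + 16 + 20 + (-15) = 30
|a|^2 = 2^2 + (-1)^2 + 4^2 + 4^2 + 3^2 = 46
|b|^2 = 4^2 + (-1)^2 + 4^2 + 5^2 + (-5)^2 = 83
(a.b)^2 = 30^2 = 900
|a|^2 * |b|^2 = 46 * 83 = 3818
Result = 900 - 3818 = -2918


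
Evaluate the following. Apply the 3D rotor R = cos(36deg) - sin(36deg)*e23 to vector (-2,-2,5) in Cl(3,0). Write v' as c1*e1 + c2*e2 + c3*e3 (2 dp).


Rotor R = cos(36deg) - sin(36deg)*e23
Rotation angle theta = 2 * 36 = 72 degrees in the e23 plane (e2 -> e3).
The component perpendicular to the plane (e1) is invariant: v'_1 = v1 = -2.00
cos(72deg) = 0.3090, sin(72deg) = 0.9511
v'_2 = v2*cos(theta) - v3*sin(theta) = -2*0.3090 - 5*0.9511 = -5.37
v'_3 = v2*sin(theta) + v3*cos(theta) = -2*0.9511 + 5*0.3090 = -0.36
v' = -2.00*e1 - 5.37*e2 - 0.36*e3


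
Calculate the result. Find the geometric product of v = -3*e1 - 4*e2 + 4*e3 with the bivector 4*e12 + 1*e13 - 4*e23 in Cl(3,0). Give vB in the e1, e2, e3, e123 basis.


vB has grade-1 (vector) and grade-3 (trivector) parts: vB = (v _| B) + (v ^ B).
Vector part <vB>_1:
  e1: -v2*b12 - v3*b13 = -(-4)*(4) - (4)*(1) = 12
  e2: v1*b12 - v3*b23 = (-3)*(4) - (4)*(-4) = 4
  e3: v1*b13 + v2*b23 = (-3)*(1) + (-4)*(-4) = 13
Trivector part <vB>_3:
  e123: v1*b23 - v2*b13 + v3*b12 = (-3)*(-4) - (-4)*(1) + (4)*(4) = 32
vB = 12*e1 + 4*e2 + 13*e3 + 32*e123


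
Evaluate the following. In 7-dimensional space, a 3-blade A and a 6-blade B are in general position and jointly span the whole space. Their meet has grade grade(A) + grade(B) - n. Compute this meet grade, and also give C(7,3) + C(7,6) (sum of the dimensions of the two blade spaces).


Meet grade = grade(A) + grade(B) - n
= 3 + 6 - 7 = 2
C(7,3) = 35
C(7,6) = 7
dim_A + dim_B = 35 + 7 = 42


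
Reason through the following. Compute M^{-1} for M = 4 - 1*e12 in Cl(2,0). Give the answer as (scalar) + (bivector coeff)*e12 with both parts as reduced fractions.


M = 4 - 1*e12, where e12^2 = -1.
Since M commutes with its reverse ~M = a - b*e12, M * ~M = a^2 - b^2*e12^2 = a^2 + b^2.
So M^{-1} = ~M / (a^2 + b^2) = (a - b*e12)/(a^2 + b^2).
a^2 + b^2 = 16 + 1 = 17
Scalar part = 4/17 = 4/17
Bivector coeff = 1/17 = 1/17
M^{-1} = 4/17 + 1/17*e12


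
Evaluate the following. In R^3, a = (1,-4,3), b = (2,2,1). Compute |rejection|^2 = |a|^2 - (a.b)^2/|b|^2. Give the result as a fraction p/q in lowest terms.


|a|^2 = 1^2 + (-4)^2 + 3^2 = 26
|b|^2 = 2^2 + 2^2 + 1^2 = 9
a . b = 1*2 + (-4)*2 + 3*1 = -3
(a.b)^2 = (-3)^2 = 9
|rej|^2 = 26 - 9/9
= (234 - 9)/9
= 225/9
In lowest terms: 25/1


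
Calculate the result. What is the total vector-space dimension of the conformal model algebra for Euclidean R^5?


The conformal model of R^5 uses Cl(6,1): the 5 Euclidean generators plus two extra orthogonal generators e+ (e+^2 = +1) and e- (e-^2 = -1), from which the null vectors e0, einf are built.
Number of generators m = 5 + 2 = 7.
dim Cl(p,q) = 2^m = 2^7 = 128


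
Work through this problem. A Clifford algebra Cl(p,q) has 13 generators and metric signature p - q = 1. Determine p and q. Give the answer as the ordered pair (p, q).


We need p + q = 13 and p - q = 1.
Adding: 2p = 13 + 1 = 14, so p = 7.
Then q = 13 - 7 = 6.
(p, q) = (7, 6)


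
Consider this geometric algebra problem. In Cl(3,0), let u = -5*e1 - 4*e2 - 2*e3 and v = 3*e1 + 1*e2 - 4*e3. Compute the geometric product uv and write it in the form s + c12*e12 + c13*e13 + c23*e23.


In Cl(3,0): e_i^2 = 1, e_ie_j = -e_je_i for i != j.
Scalar part = u . v = (-5)*3 + (-4)*1 + (-2)*(-4)
= -15 + (-4) + 8 = -11
e12 coeff = (-5)*1 - (-4)*3 = -5 - (-12) = 7
e13 coeff = (-5)*(-4) - (-2)*3 = 20 - (-6) = 26
e23 coeff = (-4)*(-4) - (-2)*1 = 16 - (-2) = 18
uv = -11 + 7*e12 + 26*e13 + 18*e23


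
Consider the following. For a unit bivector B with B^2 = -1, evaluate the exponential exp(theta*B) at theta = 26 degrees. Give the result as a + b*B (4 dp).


For a unit bivector B with B^2 = -1, the exponential series gives
e^(theta*B) = cos(theta) + sin(theta)*B (the GA analogue of Euler's formula).
theta = 26 degrees = 0.453786 rad
cos(26 deg) = 0.8988
sin(26 deg) = 0.4384
exp(theta*B) = 0.8988 + 0.4384*B


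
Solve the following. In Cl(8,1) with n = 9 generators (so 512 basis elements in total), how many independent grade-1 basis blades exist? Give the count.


Number of grade-k basis blades in Cl(p,q) with n = p + q is C(n, k).
n = 8 + 1 = 9
C(9, 1) = 9! / (1! * 8!)
= 362880 / (1 * 40320)
= 9


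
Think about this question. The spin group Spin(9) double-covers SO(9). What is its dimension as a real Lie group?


Spin(n) double-covers SO(n); both have Lie algebra so(n) of dimension n(n-1)/2.
n = 9
n(n-1) = 9 * 8 = 72
dim Spin(9) = 72/2 = 36


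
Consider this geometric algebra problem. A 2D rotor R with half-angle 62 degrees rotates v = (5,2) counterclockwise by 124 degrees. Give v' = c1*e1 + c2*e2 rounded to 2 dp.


Rotor R = cos(62deg) - sin(62deg)*e12
Rotation angle theta = 2 * 62 = 124 degrees
v' = R*v*~R rotates v by theta.
cos(124deg) = -0.5592, sin(124deg) = 0.8290
v'_1 = 5*cos(124deg) - 2*sin(124deg)
= 5*(-0.5592) - 2*0.8290
= -4.45
v'_2 = 5*sin(124deg) + 2*cos(124deg)
= 5*0.8290 + 2*(-0.5592)
= 3.03
v' = -4.45*e1 + 3.03*e2


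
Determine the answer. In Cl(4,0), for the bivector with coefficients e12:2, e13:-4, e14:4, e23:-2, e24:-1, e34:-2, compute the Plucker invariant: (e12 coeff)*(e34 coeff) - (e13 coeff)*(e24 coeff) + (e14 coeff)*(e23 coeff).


Plucker relation: af - be + cd
a*f = 2*(-2) = -4
b*e = (-4)*(-1) = 4
c*d = 4*(-2) = -8
af - be + cd = -4 - 4 + (-8)
= -16


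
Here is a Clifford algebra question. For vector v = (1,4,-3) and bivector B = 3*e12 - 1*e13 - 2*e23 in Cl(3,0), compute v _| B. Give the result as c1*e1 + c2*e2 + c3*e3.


Left contraction v _| B = <vB>_1 (grade-1 part of the geometric product vB).
Using e1_|e12 = e2, e2_|e12 = -e1, e1_|e13 = e3, e3_|e13 = -e1, e2_|e23 = e3, e3_|e23 = -e2:
e1 coeff: -v2*b12 - v3*b13 = -(4)*(3) - (-3)*(-1) = -15
e2 coeff: v1*b12 - v3*b23 = (1)*(3) - (-3)*(-2) = -3
e3 coeff: v1*b13 + v2*b23 = (1)*(-1) + (4)*(-2) = -9
v _| B = -15*e1 - 3*e2 - 9*e3


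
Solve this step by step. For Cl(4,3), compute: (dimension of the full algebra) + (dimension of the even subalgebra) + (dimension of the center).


n = 4 + 3 = 7
Total dim = 2^7 = 128
Even subalgebra dim = 2^6 = 64
n is odd, so center dim = 2
Sum = 128 + 64 + 2 = 194


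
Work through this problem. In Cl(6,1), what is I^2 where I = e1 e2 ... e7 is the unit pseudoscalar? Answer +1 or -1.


The pseudoscalar I = e1...e_n (product of all n generators) of Cl(p,q) satisfies I^2 = (-1)^(q + n(n-1)/2).
p = 6, q = 1, n = p + q = 7
n(n-1)/2 = 7 * 6 / 2 = 21
Exponent = q + n(n-1)/2 = 1 + 21 = 22
I^2 = (-1)^22 = +1


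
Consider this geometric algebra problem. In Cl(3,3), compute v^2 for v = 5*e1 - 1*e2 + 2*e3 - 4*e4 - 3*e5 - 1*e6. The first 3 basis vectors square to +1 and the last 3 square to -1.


v^2 = sum of c_i^2 * e_i^2
Positive signature terms (e_i^2 = +1): 5^2 + (-1)^2 + 2^2 = 30
Negative signature terms (e_j^2 = -1): (-4)^2 + (-3)^2 + (-1)^2 = 26
v^2 = 30 - 26 = 4


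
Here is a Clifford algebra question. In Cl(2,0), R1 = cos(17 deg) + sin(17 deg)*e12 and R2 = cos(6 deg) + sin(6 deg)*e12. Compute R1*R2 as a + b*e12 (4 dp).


Same-plane rotors commute and their half-angles add:
R1*R2 = cos(a1 + a2) + sin(a1 + a2)*e12.
a1 + a2 = 17 + 6 = 23 deg
cos(23 deg) = 0.9205
sin(23 deg) = 0.3907
R1*R2 = 0.9205 + 0.3907*e12


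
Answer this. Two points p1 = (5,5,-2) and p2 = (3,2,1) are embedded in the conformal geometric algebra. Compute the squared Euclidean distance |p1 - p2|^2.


p1 - p2 = (2, 3, -3)
|p1 - p2|^2 = 2^2 + 3^2 + (-3)^2
= 4 + 9 + 9
= 22


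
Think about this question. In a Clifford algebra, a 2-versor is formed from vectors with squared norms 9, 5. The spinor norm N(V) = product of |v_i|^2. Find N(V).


Spinor norm N(V) = |v1|^2 * |v2|^2 * ... * |v2|^2
= 9 * 5
Running product: 9, 45
N(V) = 45


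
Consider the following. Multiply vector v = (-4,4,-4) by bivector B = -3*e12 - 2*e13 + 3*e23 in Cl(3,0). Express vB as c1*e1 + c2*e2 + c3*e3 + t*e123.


vB has grade-1 (vector) and grade-3 (trivector) parts: vB = (v _| B) + (v ^ B).
Vector part <vB>_1:
  e1: -v2*b12 - v3*b13 = -(4)*(-3) - (-4)*(-2) = 4
  e2: v1*b12 - v3*b23 = (-4)*(-3) - (-4)*(3) = 24
  e3: v1*b13 + v2*b23 = (-4)*(-2) + (4)*(3) = 20
Trivector part <vB>_3:
  e123: v1*b23 - v2*b13 + v3*b12 = (-4)*(3) - (4)*(-2) + (-4)*(-3) = 8
vB = 4*e1 + 24*e2 + 20*e3 + 8*e123


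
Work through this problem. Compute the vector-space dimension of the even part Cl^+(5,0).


Even subalgebra dimension = 2^(n-1)
n = 5 + 0 = 5
2^(5 - 1) = 2^4 = 16
Verification: sum of C(5,k) for even k = 1 + 10 + 5 = 16
Result = 16


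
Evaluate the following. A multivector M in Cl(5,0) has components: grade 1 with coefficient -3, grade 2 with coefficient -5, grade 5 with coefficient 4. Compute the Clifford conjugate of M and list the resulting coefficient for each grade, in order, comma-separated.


Clifford conjugate sign for grade k: (-1)^(k(k+1)/2)
Grade 1: (-1)^(1*2/2) = (-1)^1 = -1, coeff -3 -> 3
Grade 2: (-1)^(2*3/2) = (-1)^3 = -1, coeff -5 -> 5
Grade 5: (-1)^(5*6/2) = (-1)^15 = -1, coeff 4 -> -4
Conjugated coefficients: 3, 5, -4


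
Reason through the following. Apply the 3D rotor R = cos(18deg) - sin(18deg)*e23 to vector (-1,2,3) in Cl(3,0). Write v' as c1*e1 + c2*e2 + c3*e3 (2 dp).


Rotor R = cos(18deg) - sin(18deg)*e23
Rotation angle theta = 2 * 18 = 36 degrees in the e23 plane (e2 -> e3).
The component perpendicular to the plane (e1) is invariant: v'_1 = v1 = -1.00
cos(36deg) = 0.8090, sin(36deg) = 0.5878
v'_2 = v2*cos(theta) - v3*sin(theta) = 2*0.8090 - 3*0.5878 = -0.15
v'_3 = v2*sin(theta) + v3*cos(theta) = 2*0.5878 + 3*0.8090 = 3.60
v' = -1.00*e1 - 0.15*e2 + 3.60*e3


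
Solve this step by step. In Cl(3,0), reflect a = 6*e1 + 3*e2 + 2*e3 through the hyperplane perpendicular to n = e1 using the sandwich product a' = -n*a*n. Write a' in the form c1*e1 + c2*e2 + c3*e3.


Reflection formula: a' = -n*a*n, with n = e1 (unit vector, n^2 = 1).
For reflection through hyperplane perp to e1:
The component along e1 flips sign, others stay.
a = (6, 3, 2)
a' = (-6, 3, 2)
a' = -6*e1 + 3*e2 + 2*e3


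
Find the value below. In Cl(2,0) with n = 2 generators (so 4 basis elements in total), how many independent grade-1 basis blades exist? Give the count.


Number of grade-k basis blades in Cl(p,q) with n = p + q is C(n, k).
n = 2 + 0 = 2
C(2, 1) = 2! / (1! * 1!)
= 2 / (1 * 1)
= 2


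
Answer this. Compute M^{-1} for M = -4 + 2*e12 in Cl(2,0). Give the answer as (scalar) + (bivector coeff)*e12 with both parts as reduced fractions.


M = -4 + 2*e12, where e12^2 = -1.
Since M commutes with its reverse ~M = a - b*e12, M * ~M = a^2 - b^2*e12^2 = a^2 + b^2.
So M^{-1} = ~M / (a^2 + b^2) = (a - b*e12)/(a^2 + b^2).
a^2 + b^2 = 16 + 4 = 20
Scalar part = -4/20 = -1/5
Bivector coeff = -2/20 = -1/10
M^{-1} = -1/5 - 1/10*e12


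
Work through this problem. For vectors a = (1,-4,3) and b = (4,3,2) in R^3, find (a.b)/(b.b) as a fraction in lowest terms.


Projection coefficient = (a . b) / (b . b)
a . b = 1*4 + (-4)*3 + 3*2
= 4 + (-12) + 6 = -2
b . b = 4^2 + 3^2 + 2^2
= 16 + 9 + 4 = 29
Coefficient = -2/29
In lowest terms: -2/29


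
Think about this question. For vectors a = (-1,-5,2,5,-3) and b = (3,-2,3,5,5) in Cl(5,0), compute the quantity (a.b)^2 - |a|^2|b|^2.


a . b = (-1)*3 + (-5)*(-2) + 2*3 + 5*5 + (-3)*5
= -3 + 10 + 6 + 25 + (-15) = 23
|a|^2 = (-1)^2 + (-5)^2 + 2^2 + 5^2 + (-3)^2 = 64
|b|^2 = 3^2 + (-2)^2 + 3^2 + 5^2 + 5^2 = 72
(a.b)^2 = 23^2 = 529
|a|^2 * |b|^2 = 64 * 72 = 4608
Result = 529 - 4608 = -4079


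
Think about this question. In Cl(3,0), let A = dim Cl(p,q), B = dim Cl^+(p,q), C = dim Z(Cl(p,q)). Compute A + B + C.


n = 3 + 0 = 3
Total dim = 2^3 = 8
Even subalgebra dim = 2^2 = 4
n is odd, so center dim = 2
Sum = 8 + 4 + 2 = 14


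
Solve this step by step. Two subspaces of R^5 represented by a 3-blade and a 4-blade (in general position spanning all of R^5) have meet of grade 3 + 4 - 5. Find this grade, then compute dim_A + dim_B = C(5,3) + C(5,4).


Meet grade = grade(A) + grade(B) - n
= 3 + 4 - 5 = 2
C(5,3) = 10
C(5,4) = 5
dim_A + dim_B = 10 + 5 = 15


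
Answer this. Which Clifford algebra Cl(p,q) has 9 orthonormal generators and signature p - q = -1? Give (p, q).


We need p + q = 9 and p - q = -1.
Adding: 2p = 9 + (-1) = 8, so p = 4.
Then q = 9 - 4 = 5.
(p, q) = (4, 5)


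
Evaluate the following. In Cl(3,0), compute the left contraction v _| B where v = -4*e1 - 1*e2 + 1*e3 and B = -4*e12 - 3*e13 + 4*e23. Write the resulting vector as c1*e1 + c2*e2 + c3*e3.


Left contraction v _| B = <vB>_1 (grade-1 part of the geometric product vB).
Using e1_|e12 = e2, e2_|e12 = -e1, e1_|e13 = e3, e3_|e13 = -e1, e2_|e23 = e3, e3_|e23 = -e2:
e1 coeff: -v2*b12 - v3*b13 = -(-1)*(-4) - (1)*(-3) = -1
e2 coeff: v1*b12 - v3*b23 = (-4)*(-4) - (1)*(4) = 12
e3 coeff: v1*b13 + v2*b23 = (-4)*(-3) + (-1)*(4) = 8
v _| B = -1*e1 + 12*e2 + 8*e3


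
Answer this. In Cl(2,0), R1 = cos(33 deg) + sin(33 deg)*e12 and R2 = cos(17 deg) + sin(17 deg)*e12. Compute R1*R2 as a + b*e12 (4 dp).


Same-plane rotors commute and their half-angles add:
R1*R2 = cos(a1 + a2) + sin(a1 + a2)*e12.
a1 + a2 = 33 + 17 = 50 deg
cos(50 deg) = 0.6428
sin(50 deg) = 0.7660
R1*R2 = 0.6428 + 0.7660*e12


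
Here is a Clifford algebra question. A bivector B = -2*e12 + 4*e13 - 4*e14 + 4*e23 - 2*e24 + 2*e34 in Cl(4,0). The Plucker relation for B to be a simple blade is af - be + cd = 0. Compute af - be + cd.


Plucker relation: af - be + cd
a*f = (-2)*2 = -4
b*e = 4*(-2) = -8
c*d = (-4)*4 = -16
af - be + cd = -4 - (-8) + (-16)
= -12


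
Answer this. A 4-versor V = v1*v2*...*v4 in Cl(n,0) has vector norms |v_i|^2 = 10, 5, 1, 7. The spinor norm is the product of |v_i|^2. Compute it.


Spinor norm N(V) = |v1|^2 * |v2|^2 * ... * |v4|^2
= 10 * 5 * 1 * 7
Running product: 10, 50, 50, 350
N(V) = 350


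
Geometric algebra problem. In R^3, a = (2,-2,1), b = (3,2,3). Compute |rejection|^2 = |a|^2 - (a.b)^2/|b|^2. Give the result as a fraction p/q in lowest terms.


|a|^2 = 2^2 + (-2)^2 + 1^2 = 9
|b|^2 = 3^2 + 2^2 + 3^2 = 22
a . b = 2*3 + (-2)*2 + 1*3 = 5
(a.b)^2 = 5^2 = 25
|rej|^2 = 9 - 25/22
= (198 - 25)/22
= 173/22
In lowest terms: 173/22


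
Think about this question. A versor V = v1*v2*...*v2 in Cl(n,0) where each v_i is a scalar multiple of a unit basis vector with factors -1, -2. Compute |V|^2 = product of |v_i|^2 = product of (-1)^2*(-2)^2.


Each vector v_i has |v_i|^2 = s_i^2
Squared scales: (-1)^2 = 1, (-2)^2 = 4
|V|^2 = 1 * 4
= 4


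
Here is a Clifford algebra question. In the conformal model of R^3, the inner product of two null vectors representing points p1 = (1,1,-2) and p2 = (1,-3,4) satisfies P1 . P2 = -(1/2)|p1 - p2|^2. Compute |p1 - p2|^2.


p1 - p2 = (0, 4, -6)
|p1 - p2|^2 = 0^2 + 4^2 + (-6)^2
= 0 + 16 + 36
= 52


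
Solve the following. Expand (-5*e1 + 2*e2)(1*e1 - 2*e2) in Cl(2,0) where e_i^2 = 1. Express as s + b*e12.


Expand: (-5*e1 + 2*e2)(1*e1 - 2*e2)
= (-5)*1*e1e1 + (-5)*(-2)*e1e2 + 2*1*e2e1 + 2*(-2)*e2e2
Using e1^2 = e2^2 = 1, e2e1 = -e1e2:
Scalar part s = (-5)*1 + 2*(-2) = -5 + (-4) = -9
Bivector part b = (-5)*(-2) - 2*1 = 10 - 2 = 8
uv = -9 + 8*e12


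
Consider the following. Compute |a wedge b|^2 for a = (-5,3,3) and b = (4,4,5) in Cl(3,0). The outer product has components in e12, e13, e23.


a wedge b = (a1*b2 - a2*b1)*e12 + (a1*b3 - a3*b1)*e13 + (a2*b3 - a3*b2)*e23
e12 coeff: (-5)*4 - 3*4 = -20 - 12 = -32
e13 coeff: (-5)*5 - 3*4 = -25 - 12 = -37
e23 coeff: 3*5 - 3*4 = 15 - 12 = 3
|a wedge b|^2 = (-32)^2 + (-37)^2 + 3^2
= 1024 + 1369 + 9
= 2402


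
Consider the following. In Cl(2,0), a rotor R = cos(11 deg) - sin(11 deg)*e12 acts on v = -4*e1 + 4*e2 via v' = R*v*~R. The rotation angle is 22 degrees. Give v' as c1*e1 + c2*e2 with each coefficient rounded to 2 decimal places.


Rotor R = cos(11deg) - sin(11deg)*e12
Rotation angle theta = 2 * 11 = 22 degrees
v' = R*v*~R rotates v by theta.
cos(22deg) = 0.9272, sin(22deg) = 0.3746
v'_1 = -4*cos(22deg) - 4*sin(22deg)
= -4*0.9272 - 4*0.3746
= -5.21
v'_2 = -4*sin(22deg) + 4*cos(22deg)
= -4*0.3746 + 4*0.9272
= 2.21
v' = -5.21*e1 + 2.21*e2


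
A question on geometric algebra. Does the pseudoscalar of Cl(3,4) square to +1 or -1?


The pseudoscalar I = e1...e_n (product of all n generators) of Cl(p,q) satisfies I^2 = (-1)^(q + n(n-1)/2).
p = 3, q = 4, n = p + q = 7
n(n-1)/2 = 7 * 6 / 2 = 21
Exponent = q + n(n-1)/2 = 4 + 21 = 25
I^2 = (-1)^25 = -1


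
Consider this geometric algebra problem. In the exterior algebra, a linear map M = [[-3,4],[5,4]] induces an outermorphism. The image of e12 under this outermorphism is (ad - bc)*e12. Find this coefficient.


The outermorphism of a linear map f sends e1^e2 to f(e1)^f(e2).
f(e1) = -3*e1 + 5*e2
f(e2) = 4*e1 + 4*e2
f(e1) ^ f(e2) = (-3*e1 + 5*e2) ^ (4*e1 + 4*e2)
= (-3)*4*e12 + 5*4*e21
= (-12 - 20)*e12
= -32*e12
Coefficient = -32


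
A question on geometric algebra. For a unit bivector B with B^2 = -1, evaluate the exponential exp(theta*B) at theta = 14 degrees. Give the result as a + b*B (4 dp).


For a unit bivector B with B^2 = -1, the exponential series gives
e^(theta*B) = cos(theta) + sin(theta)*B (the GA analogue of Euler's formula).
theta = 14 degrees = 0.244346 rad
cos(14 deg) = 0.9703
sin(14 deg) = 0.2419
exp(theta*B) = 0.9703 + 0.2419*B


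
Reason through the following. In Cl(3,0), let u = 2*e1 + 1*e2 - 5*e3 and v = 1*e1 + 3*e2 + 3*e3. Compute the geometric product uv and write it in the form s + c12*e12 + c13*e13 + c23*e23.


In Cl(3,0): e_i^2 = 1, e_ie_j = -e_je_i for i != j.
Scalar part = u . v = 2*1 + 1*3 + (-5)*3
= 2 + 3 + (-15) = -10
e12 coeff = 2*3 - 1*1 = 6 - 1 = 5
e13 coeff = 2*3 - (-5)*1 = 6 - (-5) = 11
e23 coeff = 1*3 - (-5)*3 = 3 - (-15) = 18
uv = -10 + 5*e12 + 11*e13 + 18*e23


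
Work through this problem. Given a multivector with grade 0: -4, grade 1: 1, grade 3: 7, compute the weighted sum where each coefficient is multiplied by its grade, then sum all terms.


Grade-weighted sum = sum of grade_k * coefficient_k
0*(-4) = 0
1*1 = 1
3*7 = 21
Total = 0 + 1 + 21 = 22


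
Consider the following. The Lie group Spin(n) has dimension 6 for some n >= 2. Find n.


dim Spin(n) = dim so(n) = n(n-1)/2.
Solve n(n-1)/2 = 6, i.e. n^2 - n - 12 = 0.
Discriminant = 1 + 8*6 = 49
n = (1 + sqrt(49))/2 = (1 + 7)/2 = 4


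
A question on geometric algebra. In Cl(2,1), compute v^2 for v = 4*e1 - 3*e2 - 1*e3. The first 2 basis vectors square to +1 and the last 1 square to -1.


v^2 = sum of c_i^2 * e_i^2
Positive signature terms (e_i^2 = +1): 4^2 + (-3)^2 = 25
Negative signature terms (e_j^2 = -1): (-1)^2 = 1
v^2 = 25 - 1 = 24


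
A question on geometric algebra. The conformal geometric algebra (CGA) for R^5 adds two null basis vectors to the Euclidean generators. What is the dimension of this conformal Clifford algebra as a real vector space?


The conformal model of R^5 uses Cl(6,1): the 5 Euclidean generators plus two extra orthogonal generators e+ (e+^2 = +1) and e- (e-^2 = -1), from which the null vectors e0, einf are built.
Number of generators m = 5 + 2 = 7.
dim Cl(p,q) = 2^m = 2^7 = 128


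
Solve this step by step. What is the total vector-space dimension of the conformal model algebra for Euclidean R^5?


The conformal model of R^5 uses Cl(6,1): the 5 Euclidean generators plus two extra orthogonal generators e+ (e+^2 = +1) and e- (e-^2 = -1), from which the null vectors e0, einf are built.
Number of generators m = 5 + 2 = 7.
dim Cl(p,q) = 2^m = 2^7 = 128


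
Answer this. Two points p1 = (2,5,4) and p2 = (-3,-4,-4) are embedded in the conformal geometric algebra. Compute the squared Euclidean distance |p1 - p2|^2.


p1 - p2 = (5, 9, 8)
|p1 - p2|^2 = 5^2 + 9^2 + 8^2
= 25 + 81 + 64
= 170


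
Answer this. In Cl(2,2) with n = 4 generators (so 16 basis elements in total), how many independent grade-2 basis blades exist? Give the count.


Number of grade-k basis blades in Cl(p,q) with n = p + q is C(n, k).
n = 2 + 2 = 4
C(4, 2) = 4! / (2! * 2!)
= 24 / (2 * 2)
= 6


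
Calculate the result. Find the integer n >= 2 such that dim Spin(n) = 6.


dim Spin(n) = dim so(n) = n(n-1)/2.
Solve n(n-1)/2 = 6, i.e. n^2 - n - 12 = 0.
Discriminant = 1 + 8*6 = 49
n = (1 + sqrt(49))/2 = (1 + 7)/2 = 4


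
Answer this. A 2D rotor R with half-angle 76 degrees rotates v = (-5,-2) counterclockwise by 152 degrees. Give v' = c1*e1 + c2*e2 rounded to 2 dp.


Rotor R = cos(76deg) - sin(76deg)*e12
Rotation angle theta = 2 * 76 = 152 degrees
v' = R*v*~R rotates v by theta.
cos(152deg) = -0.8829, sin(152deg) = 0.4695
v'_1 = -5*cos(152deg) - (-2)*sin(152deg)
= -5*(-0.8829) - (-2)*0.4695
= 5.35
v'_2 = -5*sin(152deg) + (-2)*cos(152deg)
= -5*0.4695 + (-2)*(-0.8829)
= -0.58
v' = 5.35*e1 - 0.58*e2


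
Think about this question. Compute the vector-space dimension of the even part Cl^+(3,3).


Even subalgebra dimension = 2^(n-1)
n = 3 + 3 = 6
2^(6 - 1) = 2^5 = 32
Verification: sum of C(6,k) for even k = 1 + 15 + 15 + 1 = 32
Result = 32


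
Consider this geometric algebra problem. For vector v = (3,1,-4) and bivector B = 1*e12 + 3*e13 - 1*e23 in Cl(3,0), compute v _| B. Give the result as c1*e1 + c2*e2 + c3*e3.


Left contraction v _| B = <vB>_1 (grade-1 part of the geometric product vB).
Using e1_|e12 = e2, e2_|e12 = -e1, e1_|e13 = e3, e3_|e13 = -e1, e2_|e23 = e3, e3_|e23 = -e2:
e1 coeff: -v2*b12 - v3*b13 = -(1)*(1) - (-4)*(3) = 11
e2 coeff: v1*b12 - v3*b23 = (3)*(1) - (-4)*(-1) = -1
e3 coeff: v1*b13 + v2*b23 = (3)*(3) + (1)*(-1) = 8
v _| B = 11*e1 - 1*e2 + 8*e3


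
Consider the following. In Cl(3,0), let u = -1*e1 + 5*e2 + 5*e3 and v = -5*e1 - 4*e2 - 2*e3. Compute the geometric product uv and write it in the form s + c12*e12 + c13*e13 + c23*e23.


In Cl(3,0): e_i^2 = 1, e_ie_j = -e_je_i for i != j.
Scalar part = u . v = (-1)*(-5) + 5*(-4) + 5*(-2)
= 5 + (-20) + (-10) = -25
e12 coeff = (-1)*(-4) - 5*(-5) = 4 - (-25) = 29
e13 coeff = (-1)*(-2) - 5*(-5) = 2 - (-25) = 27
e23 coeff = 5*(-2) - 5*(-4) = -10 - (-20) = 10
uv = -25 + 29*e12 + 27*e13 + 10*e23


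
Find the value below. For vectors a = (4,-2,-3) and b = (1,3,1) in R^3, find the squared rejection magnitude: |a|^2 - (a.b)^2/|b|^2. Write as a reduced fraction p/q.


|a|^2 = 4^2 + (-2)^2 + (-3)^2 = 29
|b|^2 = 1^2 + 3^2 + 1^2 = 11
a . b = 4*1 + (-2)*3 + (-3)*1 = -5
(a.b)^2 = (-5)^2 = 25
|rej|^2 = 29 - 25/11
= (319 - 25)/11
= 294/11
In lowest terms: 294/11


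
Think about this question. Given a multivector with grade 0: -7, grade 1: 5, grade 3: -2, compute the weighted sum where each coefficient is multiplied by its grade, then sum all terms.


Grade-weighted sum = sum of grade_k * coefficient_k
0*(-7) = 0
1*5 = 5
3*(-2) = -6
Total = 0 + 5 + (-6) = -1


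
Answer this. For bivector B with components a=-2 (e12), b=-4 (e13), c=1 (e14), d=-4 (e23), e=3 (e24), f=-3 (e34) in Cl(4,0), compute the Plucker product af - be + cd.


Plucker relation: af - be + cd
a*f = (-2)*(-3) = 6
b*e = (-4)*3 = -12
c*d = 1*(-4) = -4
af - be + cd = 6 - (-12) + (-4)
= 14


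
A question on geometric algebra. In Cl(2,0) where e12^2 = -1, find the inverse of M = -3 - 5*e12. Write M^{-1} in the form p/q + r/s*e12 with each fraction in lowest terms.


M = -3 - 5*e12, where e12^2 = -1.
Since M commutes with its reverse ~M = a - b*e12, M * ~M = a^2 - b^2*e12^2 = a^2 + b^2.
So M^{-1} = ~M / (a^2 + b^2) = (a - b*e12)/(a^2 + b^2).
a^2 + b^2 = 9 + 25 = 34
Scalar part = -3/34 = -3/34
Bivector coeff = 5/34 = 5/34
M^{-1} = -3/34 + 5/34*e12


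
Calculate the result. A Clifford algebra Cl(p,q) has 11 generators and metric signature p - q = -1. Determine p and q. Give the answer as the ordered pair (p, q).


We need p + q = 11 and p - q = -1.
Adding: 2p = 11 + (-1) = 10, so p = 5.
Then q = 11 - 5 = 6.
(p, q) = (5, 6)


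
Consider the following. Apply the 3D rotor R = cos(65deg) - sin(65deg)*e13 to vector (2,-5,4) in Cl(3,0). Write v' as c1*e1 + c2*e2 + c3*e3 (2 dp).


Rotor R = cos(65deg) - sin(65deg)*e13
Rotation angle theta = 2 * 65 = 130 degrees in the e13 plane (e1 -> e3).
The component perpendicular to the plane (e2) is invariant: v'_2 = v2 = -5.00
cos(130deg) = -0.6428, sin(130deg) = 0.7660
v'_1 = v1*cos(theta) - v3*sin(theta) = 2*(-0.6428) - 4*0.7660 = -4.35
v'_3 = v1*sin(theta) + v3*cos(theta) = 2*0.7660 + 4*(-0.6428) = -1.04
v' = -4.35*e1 - 5.00*e2 - 1.04*e3


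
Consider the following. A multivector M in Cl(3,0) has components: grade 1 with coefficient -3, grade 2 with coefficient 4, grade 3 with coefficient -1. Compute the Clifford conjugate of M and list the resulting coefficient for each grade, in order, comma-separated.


Clifford conjugate sign for grade k: (-1)^(k(k+1)/2)
Grade 1: (-1)^(1*2/2) = (-1)^1 = -1, coeff -3 -> 3
Grade 2: (-1)^(2*3/2) = (-1)^3 = -1, coeff 4 -> -4
Grade 3: (-1)^(3*4/2) = (-1)^6 = 1, coeff -1 -> -1
Conjugated coefficients: 3, -4, -1


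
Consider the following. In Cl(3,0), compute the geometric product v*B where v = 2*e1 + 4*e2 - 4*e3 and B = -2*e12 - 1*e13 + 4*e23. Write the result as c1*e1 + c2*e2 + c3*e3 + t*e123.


vB has grade-1 (vector) and grade-3 (trivector) parts: vB = (v _| B) + (v ^ B).
Vector part <vB>_1:
  e1: -v2*b12 - v3*b13 = -(4)*(-2) - (-4)*(-1) = 4
  e2: v1*b12 - v3*b23 = (2)*(-2) - (-4)*(4) = 12
  e3: v1*b13 + v2*b23 = (2)*(-1) + (4)*(4) = 14
Trivector part <vB>_3:
  e123: v1*b23 - v2*b13 + v3*b12 = (2)*(4) - (4)*(-1) + (-4)*(-2) = 20
vB = 4*e1 + 12*e2 + 14*e3 + 20*e123


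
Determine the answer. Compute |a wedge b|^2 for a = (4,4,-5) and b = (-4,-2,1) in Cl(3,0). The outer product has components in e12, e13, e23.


a wedge b = (a1*b2 - a2*b1)*e12 + (a1*b3 - a3*b1)*e13 + (a2*b3 - a3*b2)*e23
e12 coeff: 4*(-2) - 4*(-4) = -8 - (-16) = 8
e13 coeff: 4*1 - (-5)*(-4) = 4 - 20 = -16
e23 coeff: 4*1 - (-5)*(-2) = 4 - 10 = -6
|a wedge b|^2 = 8^2 + (-16)^2 + (-6)^2
= 64 + 256 + 36
= 356


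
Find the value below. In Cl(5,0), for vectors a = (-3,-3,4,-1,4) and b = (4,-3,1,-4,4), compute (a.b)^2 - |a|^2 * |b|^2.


a . b = (-3)*4 + (-3)*(-3) + 4*1 + (-1)*(-4) + 4*4
= -12 + 9 + 4 + 4 + 16 = 21
|a|^2 = (-3)^2 + (-3)^2 + 4^2 + (-1)^2 + 4^2 = 51
|b|^2 = 4^2 + (-3)^2 + 1^2 + (-4)^2 + 4^2 = 58
(a.b)^2 = 21^2 = 441
|a|^2 * |b|^2 = 51 * 58 = 2958
Result = 441 - 2958 = -2517


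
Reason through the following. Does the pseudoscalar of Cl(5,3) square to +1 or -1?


The pseudoscalar I = e1...e_n (product of all n generators) of Cl(p,q) satisfies I^2 = (-1)^(q + n(n-1)/2).
p = 5, q = 3, n = p + q = 8
n(n-1)/2 = 8 * 7 / 2 = 28
Exponent = q + n(n-1)/2 = 3 + 28 = 31
I^2 = (-1)^31 = -1


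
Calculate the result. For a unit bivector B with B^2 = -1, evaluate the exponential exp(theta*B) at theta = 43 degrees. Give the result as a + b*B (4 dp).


For a unit bivector B with B^2 = -1, the exponential series gives
e^(theta*B) = cos(theta) + sin(theta)*B (the GA analogue of Euler's formula).
theta = 43 degrees = 0.750492 rad
cos(43 deg) = 0.7314
sin(43 deg) = 0.6820
exp(theta*B) = 0.7314 + 0.6820*B


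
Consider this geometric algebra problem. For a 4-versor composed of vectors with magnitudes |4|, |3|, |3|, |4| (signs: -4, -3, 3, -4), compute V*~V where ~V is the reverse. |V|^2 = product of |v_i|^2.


Each vector v_i has |v_i|^2 = s_i^2
Squared scales: (-4)^2 = 16, (-3)^2 = 9, 3^2 = 9, (-4)^2 = 16
|V|^2 = 16 * 9 * 9 * 16
= 20736


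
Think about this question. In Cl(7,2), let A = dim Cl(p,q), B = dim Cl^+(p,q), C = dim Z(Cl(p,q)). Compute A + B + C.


n = 7 + 2 = 9
Total dim = 2^9 = 512
Even subalgebra dim = 2^8 = 256
n is odd, so center dim = 2
Sum = 512 + 256 + 2 = 770


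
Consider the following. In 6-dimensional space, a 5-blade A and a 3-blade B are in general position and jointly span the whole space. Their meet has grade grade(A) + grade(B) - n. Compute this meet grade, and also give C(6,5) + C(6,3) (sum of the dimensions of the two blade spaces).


Meet grade = grade(A) + grade(B) - n
= 5 + 3 - 6 = 2
C(6,5) = 6
C(6,3) = 20
dim_A + dim_B = 6 + 20 = 26


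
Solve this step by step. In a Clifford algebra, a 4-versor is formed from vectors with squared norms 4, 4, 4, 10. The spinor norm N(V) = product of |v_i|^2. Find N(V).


Spinor norm N(V) = |v1|^2 * |v2|^2 * ... * |v4|^2
= 4 * 4 * 4 * 10
Running product: 4, 16, 64, 640
N(V) = 640


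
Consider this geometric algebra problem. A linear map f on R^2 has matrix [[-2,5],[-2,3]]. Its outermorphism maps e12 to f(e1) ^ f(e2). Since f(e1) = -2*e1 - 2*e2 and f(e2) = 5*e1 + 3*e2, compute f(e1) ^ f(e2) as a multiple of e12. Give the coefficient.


The outermorphism of a linear map f sends e1^e2 to f(e1)^f(e2).
f(e1) = -2*e1 - 2*e2
f(e2) = 5*e1 + 3*e2
f(e1) ^ f(e2) = (-2*e1 - 2*e2) ^ (5*e1 + 3*e2)
= (-2)*3*e12 + (-2)*5*e21
= (-6 - (-10))*e12
= 4*e12
Coefficient = 4


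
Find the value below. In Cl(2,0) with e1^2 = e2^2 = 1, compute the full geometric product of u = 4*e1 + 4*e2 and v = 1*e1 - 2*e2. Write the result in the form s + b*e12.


Expand: (4*e1 + 4*e2)(1*e1 - 2*e2)
= 4*1*e1e1 + 4*(-2)*e1e2 + 4*1*e2e1 + 4*(-2)*e2e2
Using e1^2 = e2^2 = 1, e2e1 = -e1e2:
Scalar part s = 4*1 + 4*(-2) = 4 + (-8) = -4
Bivector part b = 4*(-2) - 4*1 = -8 - 4 = -12
uv = -4 - 12*e12


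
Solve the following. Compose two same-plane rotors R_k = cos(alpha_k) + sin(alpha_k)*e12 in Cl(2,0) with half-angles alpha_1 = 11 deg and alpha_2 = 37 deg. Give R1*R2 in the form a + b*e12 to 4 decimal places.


Same-plane rotors commute and their half-angles add:
R1*R2 = cos(a1 + a2) + sin(a1 + a2)*e12.
a1 + a2 = 11 + 37 = 48 deg
cos(48 deg) = 0.6691
sin(48 deg) = 0.7431
R1*R2 = 0.6691 + 0.7431*e12


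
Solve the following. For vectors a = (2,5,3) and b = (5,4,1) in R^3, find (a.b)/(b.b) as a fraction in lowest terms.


Projection coefficient = (a . b) / (b . b)
a . b = 2*5 + 5*4 + 3*1
= 10 + 20 + 3 = 33
b . b = 5^2 + 4^2 + 1^2
= 25 + 16 + 1 = 42
Coefficient = 33/42
In lowest terms: 11/14


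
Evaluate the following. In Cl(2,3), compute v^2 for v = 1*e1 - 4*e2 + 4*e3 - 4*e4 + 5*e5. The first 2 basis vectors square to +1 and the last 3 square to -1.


v^2 = sum of c_i^2 * e_i^2
Positive signature terms (e_i^2 = +1): 1^2 + (-4)^2 = 17
Negative signature terms (e_j^2 = -1): 4^2 + (-4)^2 + 5^2 = 57
v^2 = 17 - 57 = -40


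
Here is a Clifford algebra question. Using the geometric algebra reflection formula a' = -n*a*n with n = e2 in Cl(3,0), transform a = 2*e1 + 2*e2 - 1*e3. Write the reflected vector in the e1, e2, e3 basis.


Reflection formula: a' = -n*a*n, with n = e2 (unit vector, n^2 = 1).
For reflection through hyperplane perp to e2:
The component along e2 flips sign, others stay.
a = (2, 2, -1)
a' = (2, -2, -1)
a' = 2*e1 - 2*e2 - 1*e3


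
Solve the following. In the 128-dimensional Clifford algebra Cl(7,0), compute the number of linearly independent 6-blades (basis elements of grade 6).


Number of grade-k basis blades in Cl(p,q) with n = p + q is C(n, k).
n = 7 + 0 = 7
C(7, 6) = 7! / (6! * 1!)
= 5040 / (720 * 1)
= 7


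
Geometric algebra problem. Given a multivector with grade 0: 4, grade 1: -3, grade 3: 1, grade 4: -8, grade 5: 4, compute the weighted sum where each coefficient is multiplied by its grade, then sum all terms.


Grade-weighted sum = sum of grade_k * coefficient_k
0*4 = 0
1*(-3) = -3
3*1 = 3
4*(-8) = -32
5*4 = 20
Total = 0 + (-3) + 3 + (-32) + 20 = -12


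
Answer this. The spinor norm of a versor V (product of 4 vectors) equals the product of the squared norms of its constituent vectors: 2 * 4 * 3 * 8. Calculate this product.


Spinor norm N(V) = |v1|^2 * |v2|^2 * ... * |v4|^2
= 2 * 4 * 3 * 8
Running product: 2, 8, 24, 192
N(V) = 192


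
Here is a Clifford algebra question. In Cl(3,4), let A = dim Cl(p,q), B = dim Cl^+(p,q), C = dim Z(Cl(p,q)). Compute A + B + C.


n = 3 + 4 = 7
Total dim = 2^7 = 128
Even subalgebra dim = 2^6 = 64
n is odd, so center dim = 2
Sum = 128 + 64 + 2 = 194


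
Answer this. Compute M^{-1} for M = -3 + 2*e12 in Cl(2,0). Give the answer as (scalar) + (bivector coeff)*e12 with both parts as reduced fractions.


M = -3 + 2*e12, where e12^2 = -1.
Since M commutes with its reverse ~M = a - b*e12, M * ~M = a^2 - b^2*e12^2 = a^2 + b^2.
So M^{-1} = ~M / (a^2 + b^2) = (a - b*e12)/(a^2 + b^2).
a^2 + b^2 = 9 + 4 = 13
Scalar part = -3/13 = -3/13
Bivector coeff = -2/13 = -2/13
M^{-1} = -3/13 - 2/13*e12


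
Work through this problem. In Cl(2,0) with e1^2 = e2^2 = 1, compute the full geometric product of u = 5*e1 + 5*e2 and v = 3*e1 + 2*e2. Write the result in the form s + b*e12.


Expand: (5*e1 + 5*e2)(3*e1 + 2*e2)
= 5*3*e1e1 + 5*2*e1e2 + 5*3*e2e1 + 5*2*e2e2
Using e1^2 = e2^2 = 1, e2e1 = -e1e2:
Scalar part s = 5*3 + 5*2 = 15 + 10 = 25
Bivector part b = 5*2 - 5*3 = 10 - 15 = -5
uv = 25 - 5*e12


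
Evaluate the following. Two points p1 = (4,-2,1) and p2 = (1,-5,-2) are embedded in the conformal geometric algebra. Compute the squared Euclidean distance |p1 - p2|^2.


p1 - p2 = (3, 3, 3)
|p1 - p2|^2 = 3^2 + 3^2 + 3^2
= 9 + 9 + 9
= 27


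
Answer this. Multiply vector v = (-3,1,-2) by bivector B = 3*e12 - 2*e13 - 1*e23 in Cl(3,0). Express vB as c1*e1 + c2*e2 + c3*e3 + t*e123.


vB has grade-1 (vector) and grade-3 (trivector) parts: vB = (v _| B) + (v ^ B).
Vector part <vB>_1:
  e1: -v2*b12 - v3*b13 = -(1)*(3) - (-2)*(-2) = -7
  e2: v1*b12 - v3*b23 = (-3)*(3) - (-2)*(-1) = -11
  e3: v1*b13 + v2*b23 = (-3)*(-2) + (1)*(-1) = 5
Trivector part <vB>_3:
  e123: v1*b23 - v2*b13 + v3*b12 = (-3)*(-1) - (1)*(-2) + (-2)*(3) = -1
vB = -7*e1 - 11*e2 + 5*e3 - 1*e123


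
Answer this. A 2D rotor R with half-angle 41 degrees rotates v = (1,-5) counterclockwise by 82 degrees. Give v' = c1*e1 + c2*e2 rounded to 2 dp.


Rotor R = cos(41deg) - sin(41deg)*e12
Rotation angle theta = 2 * 41 = 82 degrees
v' = R*v*~R rotates v by theta.
cos(82deg) = 0.1392, sin(82deg) = 0.9903
v'_1 = 1*cos(82deg) - (-5)*sin(82deg)
= 1*0.1392 - (-5)*0.9903
= 5.09
v'_2 = 1*sin(82deg) + (-5)*cos(82deg)
= 1*0.9903 + (-5)*0.1392
= 0.29
v' = 5.09*e1 + 0.29*e2


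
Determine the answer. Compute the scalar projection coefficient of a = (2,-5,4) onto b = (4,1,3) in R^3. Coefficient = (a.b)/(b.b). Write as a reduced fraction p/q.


Projection coefficient = (a . b) / (b . b)
a . b = 2*4 + (-5)*1 + 4*3
= 8 + (-5) + 12 = 15
b . b = 4^2 + 1^2 + 3^2
= 16 + 1 + 9 = 26
Coefficient = 15/26
In lowest terms: 15/26


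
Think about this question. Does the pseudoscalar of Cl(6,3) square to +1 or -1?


The pseudoscalar I = e1...e_n (product of all n generators) of Cl(p,q) satisfies I^2 = (-1)^(q + n(n-1)/2).
p = 6, q = 3, n = p + q = 9
n(n-1)/2 = 9 * 8 / 2 = 36
Exponent = q + n(n-1)/2 = 3 + 36 = 39
I^2 = (-1)^39 = -1


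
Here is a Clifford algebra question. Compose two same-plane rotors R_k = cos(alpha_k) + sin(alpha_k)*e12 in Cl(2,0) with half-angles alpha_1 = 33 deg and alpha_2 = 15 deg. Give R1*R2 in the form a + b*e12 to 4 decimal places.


Same-plane rotors commute and their half-angles add:
R1*R2 = cos(a1 + a2) + sin(a1 + a2)*e12.
a1 + a2 = 33 + 15 = 48 deg
cos(48 deg) = 0.6691
sin(48 deg) = 0.7431
R1*R2 = 0.6691 + 0.7431*e12


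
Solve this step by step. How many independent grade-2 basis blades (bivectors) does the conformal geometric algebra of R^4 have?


The conformal model of R^4 uses Cl(5,1) with m = 4 + 2 = 6 generators.
Number of grade-2 blades = C(m, 2) = C(6, 2)
= 6*5/2 = 15


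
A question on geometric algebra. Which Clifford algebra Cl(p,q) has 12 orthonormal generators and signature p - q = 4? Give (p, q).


We need p + q = 12 and p - q = 4.
Adding: 2p = 12 + 4 = 16, so p = 8.
Then q = 12 - 8 = 4.
(p, q) = (8, 4)


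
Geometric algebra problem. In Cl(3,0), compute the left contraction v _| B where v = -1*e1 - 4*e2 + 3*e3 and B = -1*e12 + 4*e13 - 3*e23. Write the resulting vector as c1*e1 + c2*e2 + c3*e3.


Left contraction v _| B = <vB>_1 (grade-1 part of the geometric product vB).
Using e1_|e12 = e2, e2_|e12 = -e1, e1_|e13 = e3, e3_|e13 = -e1, e2_|e23 = e3, e3_|e23 = -e2:
e1 coeff: -v2*b12 - v3*b13 = -(-4)*(-1) - (3)*(4) = -16
e2 coeff: v1*b12 - v3*b23 = (-1)*(-1) - (3)*(-3) = 10
e3 coeff: v1*b13 + v2*b23 = (-1)*(4) + (-4)*(-3) = 8
v _| B = -16*e1 + 10*e2 + 8*e3


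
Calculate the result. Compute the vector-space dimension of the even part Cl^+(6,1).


Even subalgebra dimension = 2^(n-1)
n = 6 + 1 = 7
2^(7 - 1) = 2^6 = 64
Verification: sum of C(7,k) for even k = 1 + 21 + 35 + 7 = 64
Result = 64


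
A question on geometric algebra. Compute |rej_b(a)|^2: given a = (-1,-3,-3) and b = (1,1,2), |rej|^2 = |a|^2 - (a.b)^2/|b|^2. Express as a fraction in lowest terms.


|a|^2 = (-1)^2 + (-3)^2 + (-3)^2 = 19
|b|^2 = 1^2 + 1^2 + 2^2 = 6
a . b = (-1)*1 + (-3)*1 + (-3)*2 = -10
(a.b)^2 = (-10)^2 = 100
|rej|^2 = 19 - 100/6
= (114 - 100)/6
= 14/6
In lowest terms: 7/3


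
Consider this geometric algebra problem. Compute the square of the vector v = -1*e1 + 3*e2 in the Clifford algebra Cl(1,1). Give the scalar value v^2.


v^2 = sum of c_i^2 * e_i^2
Positive signature terms (e_i^2 = +1): (-1)^2 = 1
Negative signature terms (e_j^2 = -1): 3^2 = 9
v^2 = 1 - 9 = -8


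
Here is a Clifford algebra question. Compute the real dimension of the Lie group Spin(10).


Spin(n) double-covers SO(n); both have Lie algebra so(n) of dimension n(n-1)/2.
n = 10
n(n-1) = 10 * 9 = 90
dim Spin(10) = 90/2 = 45


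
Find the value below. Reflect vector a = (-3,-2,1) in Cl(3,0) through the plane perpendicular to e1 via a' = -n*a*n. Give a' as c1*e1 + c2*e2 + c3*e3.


Reflection formula: a' = -n*a*n, with n = e1 (unit vector, n^2 = 1).
For reflection through hyperplane perp to e1:
The component along e1 flips sign, others stay.
a = (-3, -2, 1)
a' = (3, -2, 1)
a' = 3*e1 - 2*e2 + 1*e3


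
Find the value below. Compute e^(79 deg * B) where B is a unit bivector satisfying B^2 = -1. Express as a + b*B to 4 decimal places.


For a unit bivector B with B^2 = -1, the exponential series gives
e^(theta*B) = cos(theta) + sin(theta)*B (the GA analogue of Euler's formula).
theta = 79 degrees = 1.37881 rad
cos(79 deg) = 0.1908
sin(79 deg) = 0.9816
exp(theta*B) = 0.1908 + 0.9816*B
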